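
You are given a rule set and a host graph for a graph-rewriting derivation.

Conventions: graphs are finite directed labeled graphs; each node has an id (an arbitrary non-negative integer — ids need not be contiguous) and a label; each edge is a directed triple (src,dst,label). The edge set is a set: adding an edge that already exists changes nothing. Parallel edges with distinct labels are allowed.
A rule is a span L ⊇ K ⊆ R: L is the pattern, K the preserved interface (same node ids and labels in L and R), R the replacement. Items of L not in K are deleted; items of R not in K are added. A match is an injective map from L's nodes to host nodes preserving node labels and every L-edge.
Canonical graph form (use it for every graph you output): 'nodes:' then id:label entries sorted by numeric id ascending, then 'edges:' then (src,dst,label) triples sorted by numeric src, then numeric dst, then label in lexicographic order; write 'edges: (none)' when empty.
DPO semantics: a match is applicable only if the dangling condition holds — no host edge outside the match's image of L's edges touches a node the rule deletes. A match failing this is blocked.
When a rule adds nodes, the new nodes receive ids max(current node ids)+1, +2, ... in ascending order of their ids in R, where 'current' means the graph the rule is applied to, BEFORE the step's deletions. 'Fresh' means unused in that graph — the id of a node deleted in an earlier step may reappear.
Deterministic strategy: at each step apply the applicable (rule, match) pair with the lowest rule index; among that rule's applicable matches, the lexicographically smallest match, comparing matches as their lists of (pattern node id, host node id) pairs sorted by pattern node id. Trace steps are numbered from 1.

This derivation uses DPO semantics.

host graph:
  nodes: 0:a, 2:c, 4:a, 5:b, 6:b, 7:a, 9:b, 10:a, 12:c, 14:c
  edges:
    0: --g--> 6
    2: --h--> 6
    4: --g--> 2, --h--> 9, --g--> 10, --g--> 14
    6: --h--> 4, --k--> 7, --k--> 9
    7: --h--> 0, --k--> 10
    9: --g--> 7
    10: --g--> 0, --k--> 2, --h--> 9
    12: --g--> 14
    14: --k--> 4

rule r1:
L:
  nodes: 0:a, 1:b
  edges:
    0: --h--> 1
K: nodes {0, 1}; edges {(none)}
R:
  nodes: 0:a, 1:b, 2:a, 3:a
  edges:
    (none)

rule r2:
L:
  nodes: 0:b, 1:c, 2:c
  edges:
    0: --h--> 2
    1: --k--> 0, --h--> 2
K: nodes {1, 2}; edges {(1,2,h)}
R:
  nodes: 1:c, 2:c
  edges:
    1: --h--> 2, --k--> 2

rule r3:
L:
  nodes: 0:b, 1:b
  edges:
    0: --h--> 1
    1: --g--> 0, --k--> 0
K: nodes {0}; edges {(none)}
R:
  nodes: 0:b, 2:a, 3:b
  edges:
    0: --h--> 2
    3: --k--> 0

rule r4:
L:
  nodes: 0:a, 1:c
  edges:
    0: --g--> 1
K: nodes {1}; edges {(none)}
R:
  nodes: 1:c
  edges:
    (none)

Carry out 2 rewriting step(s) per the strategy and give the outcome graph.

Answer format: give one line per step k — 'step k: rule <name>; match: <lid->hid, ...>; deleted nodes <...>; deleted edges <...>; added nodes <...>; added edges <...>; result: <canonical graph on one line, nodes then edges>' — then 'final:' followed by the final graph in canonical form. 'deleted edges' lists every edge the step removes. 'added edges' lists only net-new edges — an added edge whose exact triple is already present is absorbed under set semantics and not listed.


step 1: rule r1; match: 0->4, 1->9; deleted nodes (none); deleted edges (4,9,h); added nodes 15, 16; added edges (none); result: nodes: 0:a, 2:c, 4:a, 5:b, 6:b, 7:a, 9:b, 10:a, 12:c, 14:c, 15:a, 16:a edges: (0,6,g); (2,6,h); (4,2,g); (4,10,g); (4,14,g); (6,4,h); (6,7,k); (6,9,k); (7,0,h); (7,10,k); (9,7,g); (10,0,g); (10,2,k); (10,9,h); (12,14,g); (14,4,k)
step 2: rule r1; match: 0->10, 1->9; deleted nodes (none); deleted edges (10,9,h); added nodes 17, 18; added edges (none); result: nodes: 0:a, 2:c, 4:a, 5:b, 6:b, 7:a, 9:b, 10:a, 12:c, 14:c, 15:a, 16:a, 17:a, 18:a edges: (0,6,g); (2,6,h); (4,2,g); (4,10,g); (4,14,g); (6,4,h); (6,7,k); (6,9,k); (7,0,h); (7,10,k); (9,7,g); (10,0,g); (10,2,k); (12,14,g); (14,4,k)
final:
nodes: 0:a, 2:c, 4:a, 5:b, 6:b, 7:a, 9:b, 10:a, 12:c, 14:c, 15:a, 16:a, 17:a, 18:a
edges: (0,6,g); (2,6,h); (4,2,g); (4,10,g); (4,14,g); (6,4,h); (6,7,k); (6,9,k); (7,0,h); (7,10,k); (9,7,g); (10,0,g); (10,2,k); (12,14,g); (14,4,k)


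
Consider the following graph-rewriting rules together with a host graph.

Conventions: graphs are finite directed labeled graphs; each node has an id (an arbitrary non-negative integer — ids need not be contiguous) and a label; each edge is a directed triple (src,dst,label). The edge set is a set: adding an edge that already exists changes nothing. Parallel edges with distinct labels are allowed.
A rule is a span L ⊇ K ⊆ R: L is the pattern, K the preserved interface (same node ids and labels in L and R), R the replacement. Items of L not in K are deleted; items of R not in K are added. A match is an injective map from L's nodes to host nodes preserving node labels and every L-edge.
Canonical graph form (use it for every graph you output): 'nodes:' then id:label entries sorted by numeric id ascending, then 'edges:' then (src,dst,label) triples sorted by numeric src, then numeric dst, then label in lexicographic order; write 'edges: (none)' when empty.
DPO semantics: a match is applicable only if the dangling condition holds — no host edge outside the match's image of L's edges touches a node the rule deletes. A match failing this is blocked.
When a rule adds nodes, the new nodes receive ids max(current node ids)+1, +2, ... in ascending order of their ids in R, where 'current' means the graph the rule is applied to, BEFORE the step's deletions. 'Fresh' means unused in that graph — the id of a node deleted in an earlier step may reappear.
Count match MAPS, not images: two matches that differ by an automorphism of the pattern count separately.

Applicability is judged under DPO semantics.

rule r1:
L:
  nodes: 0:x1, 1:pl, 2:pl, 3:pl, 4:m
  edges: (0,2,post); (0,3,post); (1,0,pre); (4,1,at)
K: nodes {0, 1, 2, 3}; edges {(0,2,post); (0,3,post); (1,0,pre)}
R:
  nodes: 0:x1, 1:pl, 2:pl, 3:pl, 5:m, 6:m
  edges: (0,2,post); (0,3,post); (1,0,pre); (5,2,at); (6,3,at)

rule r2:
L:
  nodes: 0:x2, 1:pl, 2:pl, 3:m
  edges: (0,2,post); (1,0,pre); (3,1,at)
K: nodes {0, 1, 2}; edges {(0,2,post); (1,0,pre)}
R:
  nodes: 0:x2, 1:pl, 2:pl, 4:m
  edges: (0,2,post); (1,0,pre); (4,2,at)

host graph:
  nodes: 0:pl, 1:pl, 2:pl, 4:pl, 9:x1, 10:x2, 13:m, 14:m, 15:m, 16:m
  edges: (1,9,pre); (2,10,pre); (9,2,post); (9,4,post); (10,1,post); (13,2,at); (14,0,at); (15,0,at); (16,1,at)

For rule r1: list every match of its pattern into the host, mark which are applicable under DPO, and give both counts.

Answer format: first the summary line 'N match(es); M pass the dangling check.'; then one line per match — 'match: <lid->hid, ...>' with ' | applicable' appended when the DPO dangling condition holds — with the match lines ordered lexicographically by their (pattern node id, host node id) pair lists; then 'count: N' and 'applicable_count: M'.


2 match(es); 2 pass the dangling check.
match: 0->9, 1->1, 2->2, 3->4, 4->16 | applicable
match: 0->9, 1->1, 2->4, 3->2, 4->16 | applicable
count: 2
applicable_count: 2


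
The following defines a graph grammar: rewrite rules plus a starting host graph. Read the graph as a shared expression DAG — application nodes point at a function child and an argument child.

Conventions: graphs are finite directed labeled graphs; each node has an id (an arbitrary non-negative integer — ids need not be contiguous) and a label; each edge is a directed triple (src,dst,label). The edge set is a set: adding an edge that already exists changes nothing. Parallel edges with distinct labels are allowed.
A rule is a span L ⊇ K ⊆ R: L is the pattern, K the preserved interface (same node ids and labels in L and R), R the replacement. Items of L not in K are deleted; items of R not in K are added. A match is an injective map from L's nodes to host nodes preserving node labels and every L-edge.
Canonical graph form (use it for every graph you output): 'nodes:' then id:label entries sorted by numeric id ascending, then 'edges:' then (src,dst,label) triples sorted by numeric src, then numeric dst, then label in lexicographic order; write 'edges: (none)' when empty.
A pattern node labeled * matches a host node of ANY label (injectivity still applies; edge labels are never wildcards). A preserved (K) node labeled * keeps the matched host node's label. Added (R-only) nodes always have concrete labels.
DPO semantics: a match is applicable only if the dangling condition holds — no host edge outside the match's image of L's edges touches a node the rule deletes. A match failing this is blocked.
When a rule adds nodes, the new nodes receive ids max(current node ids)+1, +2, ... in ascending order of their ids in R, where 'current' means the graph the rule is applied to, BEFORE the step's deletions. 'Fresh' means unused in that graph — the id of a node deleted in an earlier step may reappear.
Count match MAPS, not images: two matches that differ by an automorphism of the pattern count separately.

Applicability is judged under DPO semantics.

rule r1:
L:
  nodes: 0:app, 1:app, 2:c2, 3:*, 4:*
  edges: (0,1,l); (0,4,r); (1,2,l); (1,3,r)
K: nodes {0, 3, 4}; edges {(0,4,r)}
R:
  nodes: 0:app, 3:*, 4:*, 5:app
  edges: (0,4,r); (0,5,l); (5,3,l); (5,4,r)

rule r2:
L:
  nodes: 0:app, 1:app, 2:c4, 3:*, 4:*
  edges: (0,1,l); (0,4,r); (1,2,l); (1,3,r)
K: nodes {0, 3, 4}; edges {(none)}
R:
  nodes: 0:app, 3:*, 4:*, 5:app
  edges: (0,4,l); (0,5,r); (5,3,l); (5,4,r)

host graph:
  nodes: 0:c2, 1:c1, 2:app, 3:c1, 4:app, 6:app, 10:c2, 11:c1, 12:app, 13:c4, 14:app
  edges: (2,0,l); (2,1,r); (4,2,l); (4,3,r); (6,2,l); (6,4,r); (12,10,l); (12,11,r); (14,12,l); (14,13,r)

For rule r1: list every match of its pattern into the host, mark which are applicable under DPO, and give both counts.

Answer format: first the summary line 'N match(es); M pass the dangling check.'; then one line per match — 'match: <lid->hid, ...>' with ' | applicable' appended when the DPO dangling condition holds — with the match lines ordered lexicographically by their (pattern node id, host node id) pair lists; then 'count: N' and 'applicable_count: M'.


3 match(es); 1 pass the dangling check.
match: 0->4, 1->2, 2->0, 3->1, 4->3
match: 0->6, 1->2, 2->0, 3->1, 4->4
match: 0->14, 1->12, 2->10, 3->11, 4->13 | applicable
count: 3
applicable_count: 1


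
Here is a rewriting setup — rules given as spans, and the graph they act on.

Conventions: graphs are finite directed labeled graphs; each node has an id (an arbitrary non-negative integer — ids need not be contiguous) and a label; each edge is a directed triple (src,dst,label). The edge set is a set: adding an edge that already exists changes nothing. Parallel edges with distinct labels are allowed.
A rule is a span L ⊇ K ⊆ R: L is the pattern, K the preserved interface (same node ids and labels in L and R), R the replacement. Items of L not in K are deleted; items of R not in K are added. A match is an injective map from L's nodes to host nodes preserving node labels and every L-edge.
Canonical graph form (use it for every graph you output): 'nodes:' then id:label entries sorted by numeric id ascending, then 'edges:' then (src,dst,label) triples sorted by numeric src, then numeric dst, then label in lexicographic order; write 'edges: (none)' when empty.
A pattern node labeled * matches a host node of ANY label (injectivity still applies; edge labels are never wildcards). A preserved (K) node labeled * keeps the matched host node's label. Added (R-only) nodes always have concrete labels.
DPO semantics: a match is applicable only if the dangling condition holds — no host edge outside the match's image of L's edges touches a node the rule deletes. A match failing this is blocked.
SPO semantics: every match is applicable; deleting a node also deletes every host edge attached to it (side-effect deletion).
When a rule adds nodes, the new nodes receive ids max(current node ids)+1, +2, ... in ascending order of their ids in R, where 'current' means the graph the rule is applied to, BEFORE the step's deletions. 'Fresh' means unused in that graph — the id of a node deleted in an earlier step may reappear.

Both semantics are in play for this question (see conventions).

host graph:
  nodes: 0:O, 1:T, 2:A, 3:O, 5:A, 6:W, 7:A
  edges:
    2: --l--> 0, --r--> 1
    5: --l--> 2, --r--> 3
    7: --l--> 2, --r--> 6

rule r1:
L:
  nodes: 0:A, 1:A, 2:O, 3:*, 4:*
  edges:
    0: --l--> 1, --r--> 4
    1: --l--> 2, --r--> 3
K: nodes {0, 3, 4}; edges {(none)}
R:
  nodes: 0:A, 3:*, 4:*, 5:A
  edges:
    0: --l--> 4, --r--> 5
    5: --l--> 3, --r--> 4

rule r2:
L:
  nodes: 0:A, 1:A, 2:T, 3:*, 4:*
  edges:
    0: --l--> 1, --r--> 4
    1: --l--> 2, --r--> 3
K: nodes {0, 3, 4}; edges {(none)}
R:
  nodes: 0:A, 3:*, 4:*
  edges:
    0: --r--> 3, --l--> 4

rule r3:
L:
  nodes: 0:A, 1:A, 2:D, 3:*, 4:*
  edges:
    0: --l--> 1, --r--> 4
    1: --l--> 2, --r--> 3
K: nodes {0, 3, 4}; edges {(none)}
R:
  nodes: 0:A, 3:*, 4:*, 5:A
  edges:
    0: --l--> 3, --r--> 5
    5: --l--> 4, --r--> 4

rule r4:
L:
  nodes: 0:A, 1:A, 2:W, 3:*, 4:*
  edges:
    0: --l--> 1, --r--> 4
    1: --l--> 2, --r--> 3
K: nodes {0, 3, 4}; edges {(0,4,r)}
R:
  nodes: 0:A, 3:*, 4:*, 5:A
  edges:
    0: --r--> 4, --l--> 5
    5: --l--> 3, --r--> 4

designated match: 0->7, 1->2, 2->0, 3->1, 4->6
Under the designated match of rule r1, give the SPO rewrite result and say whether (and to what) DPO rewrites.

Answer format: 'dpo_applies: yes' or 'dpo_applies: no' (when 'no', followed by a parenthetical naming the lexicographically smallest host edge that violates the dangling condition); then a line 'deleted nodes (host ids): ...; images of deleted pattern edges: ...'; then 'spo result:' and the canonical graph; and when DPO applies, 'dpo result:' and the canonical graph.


dpo_applies: no
(the rule deletes node 2, which keeps host edge (5,2,l) outside the match image — the dangling condition fails, DPO blocks; SPO proceeds and side-deletes such edges)
deleted nodes (host ids): 0, 2; images of deleted pattern edges: (2,0,l); (2,1,r); (7,2,l); (7,6,r)
spo result:
nodes: 1:T, 3:O, 5:A, 6:W, 7:A, 8:A
edges: (5,3,r); (7,6,l); (7,8,r); (8,1,l); (8,6,r)


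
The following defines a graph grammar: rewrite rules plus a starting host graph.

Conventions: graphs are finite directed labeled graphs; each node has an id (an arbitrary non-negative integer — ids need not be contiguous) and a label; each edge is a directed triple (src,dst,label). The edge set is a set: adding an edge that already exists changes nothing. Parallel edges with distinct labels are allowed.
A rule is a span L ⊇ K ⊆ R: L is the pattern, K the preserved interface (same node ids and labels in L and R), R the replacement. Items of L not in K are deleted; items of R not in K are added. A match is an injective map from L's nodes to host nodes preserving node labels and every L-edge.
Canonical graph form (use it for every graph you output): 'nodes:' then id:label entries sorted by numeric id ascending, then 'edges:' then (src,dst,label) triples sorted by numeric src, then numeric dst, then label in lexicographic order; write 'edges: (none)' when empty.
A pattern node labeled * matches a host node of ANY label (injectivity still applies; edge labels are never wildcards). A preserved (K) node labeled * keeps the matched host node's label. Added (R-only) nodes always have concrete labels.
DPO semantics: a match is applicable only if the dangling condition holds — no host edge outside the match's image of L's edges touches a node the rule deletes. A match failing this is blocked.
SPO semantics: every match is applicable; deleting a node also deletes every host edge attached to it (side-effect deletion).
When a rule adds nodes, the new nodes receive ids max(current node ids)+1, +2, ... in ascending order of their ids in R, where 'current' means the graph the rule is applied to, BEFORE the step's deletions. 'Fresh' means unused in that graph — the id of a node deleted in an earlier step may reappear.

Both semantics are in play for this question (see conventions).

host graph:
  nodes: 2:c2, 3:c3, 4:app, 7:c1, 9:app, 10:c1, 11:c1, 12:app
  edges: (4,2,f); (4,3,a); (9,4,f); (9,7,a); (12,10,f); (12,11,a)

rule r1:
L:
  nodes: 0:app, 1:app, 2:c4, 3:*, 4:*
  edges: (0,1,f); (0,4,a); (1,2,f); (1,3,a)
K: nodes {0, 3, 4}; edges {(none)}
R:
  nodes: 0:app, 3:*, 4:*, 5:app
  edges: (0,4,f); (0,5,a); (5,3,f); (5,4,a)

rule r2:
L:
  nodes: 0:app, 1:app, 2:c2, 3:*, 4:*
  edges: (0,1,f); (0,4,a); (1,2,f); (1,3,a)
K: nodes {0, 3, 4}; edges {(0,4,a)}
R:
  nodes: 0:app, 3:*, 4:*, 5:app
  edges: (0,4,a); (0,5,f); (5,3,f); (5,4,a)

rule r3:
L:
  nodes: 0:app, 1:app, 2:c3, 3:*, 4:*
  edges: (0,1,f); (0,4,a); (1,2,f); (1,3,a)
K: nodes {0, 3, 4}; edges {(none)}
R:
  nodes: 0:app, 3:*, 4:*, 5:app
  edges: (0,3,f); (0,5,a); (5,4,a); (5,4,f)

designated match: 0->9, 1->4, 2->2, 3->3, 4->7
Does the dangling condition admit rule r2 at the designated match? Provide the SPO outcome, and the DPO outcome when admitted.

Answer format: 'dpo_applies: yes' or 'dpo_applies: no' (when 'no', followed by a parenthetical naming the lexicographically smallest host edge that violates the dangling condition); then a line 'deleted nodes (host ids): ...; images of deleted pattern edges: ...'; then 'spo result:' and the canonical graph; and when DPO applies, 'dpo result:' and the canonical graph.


dpo_applies: yes
deleted nodes (host ids): 2, 4; images of deleted pattern edges: (4,2,f); (4,3,a); (9,4,f)
spo result:
nodes: 3:c3, 7:c1, 9:app, 10:c1, 11:c1, 12:app, 13:app
edges: (9,7,a); (9,13,f); (12,10,f); (12,11,a); (13,3,f); (13,7,a)
dpo result:
nodes: 3:c3, 7:c1, 9:app, 10:c1, 11:c1, 12:app, 13:app
edges: (9,7,a); (9,13,f); (12,10,f); (12,11,a); (13,3,f); (13,7,a)


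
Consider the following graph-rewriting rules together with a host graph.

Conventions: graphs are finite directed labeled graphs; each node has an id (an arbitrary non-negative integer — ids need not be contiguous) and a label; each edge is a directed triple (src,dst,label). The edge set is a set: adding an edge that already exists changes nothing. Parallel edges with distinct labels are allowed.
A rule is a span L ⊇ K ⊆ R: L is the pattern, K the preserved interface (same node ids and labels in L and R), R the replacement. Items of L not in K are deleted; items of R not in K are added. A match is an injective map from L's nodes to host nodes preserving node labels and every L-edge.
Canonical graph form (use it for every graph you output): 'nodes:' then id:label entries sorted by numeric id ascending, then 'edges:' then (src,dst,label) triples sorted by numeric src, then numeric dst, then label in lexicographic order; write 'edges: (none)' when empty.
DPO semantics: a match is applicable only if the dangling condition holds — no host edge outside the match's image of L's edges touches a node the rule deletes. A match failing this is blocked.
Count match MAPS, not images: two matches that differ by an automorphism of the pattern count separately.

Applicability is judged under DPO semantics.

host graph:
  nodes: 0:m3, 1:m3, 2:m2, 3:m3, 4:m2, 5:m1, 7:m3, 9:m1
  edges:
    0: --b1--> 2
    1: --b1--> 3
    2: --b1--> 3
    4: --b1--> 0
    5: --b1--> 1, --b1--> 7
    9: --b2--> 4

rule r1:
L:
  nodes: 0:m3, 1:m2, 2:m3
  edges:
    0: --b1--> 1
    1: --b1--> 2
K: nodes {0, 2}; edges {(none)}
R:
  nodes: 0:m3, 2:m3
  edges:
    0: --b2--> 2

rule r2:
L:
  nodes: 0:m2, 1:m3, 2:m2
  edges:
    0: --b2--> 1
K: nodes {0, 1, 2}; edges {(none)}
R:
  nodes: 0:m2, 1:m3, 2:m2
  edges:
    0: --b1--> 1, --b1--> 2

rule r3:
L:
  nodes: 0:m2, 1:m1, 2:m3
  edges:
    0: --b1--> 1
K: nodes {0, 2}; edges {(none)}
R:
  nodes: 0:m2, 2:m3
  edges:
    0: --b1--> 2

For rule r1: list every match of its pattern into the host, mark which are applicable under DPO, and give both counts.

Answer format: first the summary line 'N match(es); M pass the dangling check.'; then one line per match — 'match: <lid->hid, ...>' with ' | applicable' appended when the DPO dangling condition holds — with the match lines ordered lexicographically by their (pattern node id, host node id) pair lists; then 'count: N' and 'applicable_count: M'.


1 match(es); 1 pass the dangling check.
match: 0->0, 1->2, 2->3 | applicable
count: 1
applicable_count: 1


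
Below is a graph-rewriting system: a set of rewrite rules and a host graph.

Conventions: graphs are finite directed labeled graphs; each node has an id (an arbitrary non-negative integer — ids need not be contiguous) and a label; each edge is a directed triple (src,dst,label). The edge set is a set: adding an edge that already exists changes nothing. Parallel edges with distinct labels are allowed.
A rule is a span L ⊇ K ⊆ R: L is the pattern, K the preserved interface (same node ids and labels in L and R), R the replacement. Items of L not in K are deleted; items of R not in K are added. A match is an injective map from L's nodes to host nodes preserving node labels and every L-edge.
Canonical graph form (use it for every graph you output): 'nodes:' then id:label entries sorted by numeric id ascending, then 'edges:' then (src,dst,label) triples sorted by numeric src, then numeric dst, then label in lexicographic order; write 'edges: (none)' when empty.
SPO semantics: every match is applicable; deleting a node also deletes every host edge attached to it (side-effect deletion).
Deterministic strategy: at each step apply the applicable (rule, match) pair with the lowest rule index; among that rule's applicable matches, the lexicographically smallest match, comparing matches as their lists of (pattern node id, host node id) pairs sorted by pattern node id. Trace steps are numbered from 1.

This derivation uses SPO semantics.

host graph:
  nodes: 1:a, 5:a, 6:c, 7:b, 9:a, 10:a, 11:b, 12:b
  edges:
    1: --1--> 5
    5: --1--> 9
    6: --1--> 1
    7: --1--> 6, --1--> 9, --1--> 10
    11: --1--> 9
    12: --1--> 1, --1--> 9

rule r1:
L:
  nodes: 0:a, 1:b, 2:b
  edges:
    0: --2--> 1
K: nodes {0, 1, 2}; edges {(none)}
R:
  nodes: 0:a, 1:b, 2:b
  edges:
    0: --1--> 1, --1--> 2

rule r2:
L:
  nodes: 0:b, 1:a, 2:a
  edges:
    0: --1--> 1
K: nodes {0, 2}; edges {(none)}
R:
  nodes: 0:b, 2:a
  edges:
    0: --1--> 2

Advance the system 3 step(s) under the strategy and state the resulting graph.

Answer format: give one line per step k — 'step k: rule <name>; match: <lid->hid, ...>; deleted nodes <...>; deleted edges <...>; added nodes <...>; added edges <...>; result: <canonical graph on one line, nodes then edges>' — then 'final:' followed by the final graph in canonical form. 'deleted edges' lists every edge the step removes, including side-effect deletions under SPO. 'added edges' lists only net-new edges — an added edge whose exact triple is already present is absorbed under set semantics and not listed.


step 1: rule r2; match: 0->7, 1->9, 2->1; deleted nodes 9; deleted edges (5,9,1); (7,9,1); (11,9,1); (12,9,1); added nodes (none); added edges (7,1,1); result: nodes: 1:a, 5:a, 6:c, 7:b, 10:a, 11:b, 12:b edges: (1,5,1); (6,1,1); (7,1,1); (7,6,1); (7,10,1); (12,1,1)
step 2: rule r2; match: 0->7, 1->1, 2->5; deleted nodes 1; deleted edges (1,5,1); (6,1,1); (7,1,1); (12,1,1); added nodes (none); added edges (7,5,1); result: nodes: 5:a, 6:c, 7:b, 10:a, 11:b, 12:b edges: (7,5,1); (7,6,1); (7,10,1)
step 3: rule r2; match: 0->7, 1->5, 2->10; deleted nodes 5; deleted edges (7,5,1); added nodes (none); added edges (none); result: nodes: 6:c, 7:b, 10:a, 11:b, 12:b edges: (7,6,1); (7,10,1)
final:
nodes: 6:c, 7:b, 10:a, 11:b, 12:b
edges: (7,6,1); (7,10,1)


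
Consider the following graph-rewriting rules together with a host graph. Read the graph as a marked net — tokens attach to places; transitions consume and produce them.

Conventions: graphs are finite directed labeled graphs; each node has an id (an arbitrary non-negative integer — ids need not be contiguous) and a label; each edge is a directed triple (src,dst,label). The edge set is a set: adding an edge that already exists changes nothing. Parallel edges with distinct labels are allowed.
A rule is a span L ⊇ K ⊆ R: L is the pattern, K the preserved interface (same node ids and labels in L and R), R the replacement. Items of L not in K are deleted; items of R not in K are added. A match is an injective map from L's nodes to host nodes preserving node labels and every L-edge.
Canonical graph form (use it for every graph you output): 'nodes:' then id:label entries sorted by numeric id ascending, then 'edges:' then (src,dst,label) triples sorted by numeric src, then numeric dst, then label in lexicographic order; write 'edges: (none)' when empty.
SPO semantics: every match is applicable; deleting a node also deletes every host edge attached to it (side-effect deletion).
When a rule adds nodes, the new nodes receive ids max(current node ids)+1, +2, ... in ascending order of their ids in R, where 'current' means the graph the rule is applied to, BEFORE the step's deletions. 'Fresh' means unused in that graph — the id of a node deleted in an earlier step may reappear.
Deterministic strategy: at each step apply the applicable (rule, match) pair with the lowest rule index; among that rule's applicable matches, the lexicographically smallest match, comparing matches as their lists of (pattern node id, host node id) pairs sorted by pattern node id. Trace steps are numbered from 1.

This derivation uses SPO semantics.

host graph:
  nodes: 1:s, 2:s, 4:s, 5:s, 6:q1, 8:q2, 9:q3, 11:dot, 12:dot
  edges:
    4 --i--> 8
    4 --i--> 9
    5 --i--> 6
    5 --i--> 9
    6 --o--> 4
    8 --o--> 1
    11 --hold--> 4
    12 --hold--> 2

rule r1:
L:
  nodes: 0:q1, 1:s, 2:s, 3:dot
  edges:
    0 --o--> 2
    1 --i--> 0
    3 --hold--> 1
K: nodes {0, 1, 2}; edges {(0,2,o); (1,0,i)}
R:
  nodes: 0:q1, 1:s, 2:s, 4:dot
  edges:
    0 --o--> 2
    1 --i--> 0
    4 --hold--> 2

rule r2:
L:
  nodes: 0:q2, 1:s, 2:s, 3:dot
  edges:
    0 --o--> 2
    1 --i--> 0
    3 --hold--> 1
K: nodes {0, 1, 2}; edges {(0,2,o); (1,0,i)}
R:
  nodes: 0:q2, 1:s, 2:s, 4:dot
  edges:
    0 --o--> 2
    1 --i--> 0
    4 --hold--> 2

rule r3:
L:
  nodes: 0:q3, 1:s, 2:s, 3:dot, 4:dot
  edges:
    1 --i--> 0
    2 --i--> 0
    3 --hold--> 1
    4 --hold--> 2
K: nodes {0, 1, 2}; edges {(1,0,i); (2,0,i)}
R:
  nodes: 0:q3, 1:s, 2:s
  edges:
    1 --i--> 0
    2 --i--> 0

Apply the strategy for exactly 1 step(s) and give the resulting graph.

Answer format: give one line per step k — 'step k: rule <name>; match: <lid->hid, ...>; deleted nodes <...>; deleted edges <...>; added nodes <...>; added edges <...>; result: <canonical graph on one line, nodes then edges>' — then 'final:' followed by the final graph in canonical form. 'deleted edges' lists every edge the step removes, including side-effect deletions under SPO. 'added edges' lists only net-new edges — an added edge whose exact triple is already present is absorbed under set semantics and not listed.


step 1: rule r2; match: 0->8, 1->4, 2->1, 3->11; deleted nodes 11; deleted edges (11,4,hold); added nodes 13; added edges (13,1,hold); result: nodes: 1:s, 2:s, 4:s, 5:s, 6:q1, 8:q2, 9:q3, 12:dot, 13:dot edges: (4,8,i); (4,9,i); (5,6,i); (5,9,i); (6,4,o); (8,1,o); (12,2,hold); (13,1,hold)
final:
nodes: 1:s, 2:s, 4:s, 5:s, 6:q1, 8:q2, 9:q3, 12:dot, 13:dot
edges: (4,8,i); (4,9,i); (5,6,i); (5,9,i); (6,4,o); (8,1,o); (12,2,hold); (13,1,hold)


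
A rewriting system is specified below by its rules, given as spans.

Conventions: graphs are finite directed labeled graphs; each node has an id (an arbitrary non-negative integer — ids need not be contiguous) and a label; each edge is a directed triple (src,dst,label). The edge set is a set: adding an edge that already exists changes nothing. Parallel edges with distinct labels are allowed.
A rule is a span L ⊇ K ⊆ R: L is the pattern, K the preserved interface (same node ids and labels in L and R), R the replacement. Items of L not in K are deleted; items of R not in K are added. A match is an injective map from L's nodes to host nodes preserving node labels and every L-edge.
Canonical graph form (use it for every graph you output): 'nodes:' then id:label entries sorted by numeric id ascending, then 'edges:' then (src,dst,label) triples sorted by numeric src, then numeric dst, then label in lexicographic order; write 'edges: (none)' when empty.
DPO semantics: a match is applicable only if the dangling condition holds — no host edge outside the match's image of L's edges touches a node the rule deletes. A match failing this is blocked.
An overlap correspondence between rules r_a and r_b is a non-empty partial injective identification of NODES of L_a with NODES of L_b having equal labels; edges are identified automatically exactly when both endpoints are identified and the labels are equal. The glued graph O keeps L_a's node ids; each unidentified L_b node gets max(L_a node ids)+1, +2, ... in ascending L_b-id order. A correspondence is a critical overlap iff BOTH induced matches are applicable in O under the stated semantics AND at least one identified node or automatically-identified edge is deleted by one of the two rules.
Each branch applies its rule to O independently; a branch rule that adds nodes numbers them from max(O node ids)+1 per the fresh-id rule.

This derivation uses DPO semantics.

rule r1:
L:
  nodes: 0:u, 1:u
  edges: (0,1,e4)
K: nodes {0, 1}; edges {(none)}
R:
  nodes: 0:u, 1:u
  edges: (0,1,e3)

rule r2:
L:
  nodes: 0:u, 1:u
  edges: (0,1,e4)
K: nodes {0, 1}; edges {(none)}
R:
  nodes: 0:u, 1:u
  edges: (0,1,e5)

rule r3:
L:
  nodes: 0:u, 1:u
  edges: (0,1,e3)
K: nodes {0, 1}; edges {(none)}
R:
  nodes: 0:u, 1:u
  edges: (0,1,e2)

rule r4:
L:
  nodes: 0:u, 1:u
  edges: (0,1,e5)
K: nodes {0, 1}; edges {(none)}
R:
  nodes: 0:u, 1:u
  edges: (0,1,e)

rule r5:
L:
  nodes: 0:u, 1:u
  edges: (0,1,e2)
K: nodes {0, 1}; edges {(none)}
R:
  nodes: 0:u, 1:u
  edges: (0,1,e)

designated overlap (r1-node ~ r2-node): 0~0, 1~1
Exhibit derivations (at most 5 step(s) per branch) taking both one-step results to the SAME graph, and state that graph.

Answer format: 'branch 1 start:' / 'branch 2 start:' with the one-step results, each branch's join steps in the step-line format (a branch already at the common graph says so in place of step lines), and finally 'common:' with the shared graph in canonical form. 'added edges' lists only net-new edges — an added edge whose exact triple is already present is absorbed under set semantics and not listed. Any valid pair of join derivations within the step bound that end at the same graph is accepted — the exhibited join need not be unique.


branch 1 start:
nodes: 0:u, 1:u
edges: (0,1,e3)
branch 2 start:
nodes: 0:u, 1:u
edges: (0,1,e5)
branch 1 step 1: rule r3; match: 0->0, 1->1; deleted nodes (none); deleted edges (0,1,e3); added nodes (none); added edges (0,1,e2); result: nodes: 0:u, 1:u edges: (0,1,e2)
branch 1 step 2: rule r5; match: 0->0, 1->1; deleted nodes (none); deleted edges (0,1,e2); added nodes (none); added edges (0,1,e); result: nodes: 0:u, 1:u edges: (0,1,e)
branch 2 step 1: rule r4; match: 0->0, 1->1; deleted nodes (none); deleted edges (0,1,e5); added nodes (none); added edges (0,1,e); result: nodes: 0:u, 1:u edges: (0,1,e)
common:
nodes: 0:u, 1:u
edges: (0,1,e)


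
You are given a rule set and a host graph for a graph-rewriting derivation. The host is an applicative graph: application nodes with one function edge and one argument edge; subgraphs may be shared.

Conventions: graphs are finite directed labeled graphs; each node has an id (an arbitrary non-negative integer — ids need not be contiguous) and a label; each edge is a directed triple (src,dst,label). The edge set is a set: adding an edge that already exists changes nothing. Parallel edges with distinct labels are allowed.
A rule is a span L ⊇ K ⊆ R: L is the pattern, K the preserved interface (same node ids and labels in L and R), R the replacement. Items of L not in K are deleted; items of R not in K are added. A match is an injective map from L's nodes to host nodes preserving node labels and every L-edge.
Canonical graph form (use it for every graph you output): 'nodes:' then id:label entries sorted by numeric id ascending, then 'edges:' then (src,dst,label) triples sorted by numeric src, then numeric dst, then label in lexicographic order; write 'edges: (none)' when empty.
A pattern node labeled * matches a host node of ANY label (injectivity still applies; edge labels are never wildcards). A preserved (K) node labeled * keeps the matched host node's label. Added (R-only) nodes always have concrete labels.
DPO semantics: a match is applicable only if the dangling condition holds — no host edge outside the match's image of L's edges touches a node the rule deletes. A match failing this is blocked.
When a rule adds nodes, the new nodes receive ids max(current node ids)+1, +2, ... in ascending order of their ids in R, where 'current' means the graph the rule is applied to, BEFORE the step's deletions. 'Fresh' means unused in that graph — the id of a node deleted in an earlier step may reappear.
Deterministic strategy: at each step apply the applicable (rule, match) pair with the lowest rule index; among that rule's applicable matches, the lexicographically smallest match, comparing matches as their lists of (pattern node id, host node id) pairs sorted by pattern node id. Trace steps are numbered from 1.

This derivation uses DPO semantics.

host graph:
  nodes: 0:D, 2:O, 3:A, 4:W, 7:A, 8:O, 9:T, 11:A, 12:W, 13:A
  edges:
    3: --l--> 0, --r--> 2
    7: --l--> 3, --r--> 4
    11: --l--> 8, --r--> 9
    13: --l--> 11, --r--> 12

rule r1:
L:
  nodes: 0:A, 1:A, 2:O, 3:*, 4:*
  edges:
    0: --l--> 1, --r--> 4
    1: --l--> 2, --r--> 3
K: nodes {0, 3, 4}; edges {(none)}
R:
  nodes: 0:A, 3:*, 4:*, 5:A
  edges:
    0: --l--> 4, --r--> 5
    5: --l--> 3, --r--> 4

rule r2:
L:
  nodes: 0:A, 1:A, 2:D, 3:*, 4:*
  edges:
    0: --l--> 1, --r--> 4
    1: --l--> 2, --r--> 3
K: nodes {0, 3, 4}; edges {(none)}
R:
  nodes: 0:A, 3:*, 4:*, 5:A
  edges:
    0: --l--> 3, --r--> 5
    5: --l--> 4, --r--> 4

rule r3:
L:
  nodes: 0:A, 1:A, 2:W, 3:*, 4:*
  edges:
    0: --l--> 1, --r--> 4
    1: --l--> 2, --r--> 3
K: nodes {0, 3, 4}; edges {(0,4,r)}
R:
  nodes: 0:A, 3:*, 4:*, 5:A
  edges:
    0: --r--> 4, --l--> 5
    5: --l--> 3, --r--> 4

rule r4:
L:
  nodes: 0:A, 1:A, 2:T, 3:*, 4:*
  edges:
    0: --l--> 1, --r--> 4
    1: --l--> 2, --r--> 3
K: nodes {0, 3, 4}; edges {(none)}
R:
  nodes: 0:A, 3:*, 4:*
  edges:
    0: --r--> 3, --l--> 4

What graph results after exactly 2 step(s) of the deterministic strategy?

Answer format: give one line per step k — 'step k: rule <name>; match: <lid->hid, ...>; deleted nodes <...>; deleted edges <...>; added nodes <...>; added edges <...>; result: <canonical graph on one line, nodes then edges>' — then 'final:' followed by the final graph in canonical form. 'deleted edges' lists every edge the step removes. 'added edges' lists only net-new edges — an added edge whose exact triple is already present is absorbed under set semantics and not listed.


step 1: rule r1; match: 0->13, 1->11, 2->8, 3->9, 4->12; deleted nodes 8, 11; deleted edges (11,8,l); (11,9,r); (13,11,l); (13,12,r); added nodes 14; added edges (13,12,l); (13,14,r); (14,9,l); (14,12,r); result: nodes: 0:D, 2:O, 3:A, 4:W, 7:A, 9:T, 12:W, 13:A, 14:A edges: (3,0,l); (3,2,r); (7,3,l); (7,4,r); (13,12,l); (13,14,r); (14,9,l); (14,12,r)
step 2: rule r2; match: 0->7, 1->3, 2->0, 3->2, 4->4; deleted nodes 0, 3; deleted edges (3,0,l); (3,2,r); (7,3,l); (7,4,r); added nodes 15; added edges (7,2,l); (7,15,r); (15,4,l); (15,4,r); result: nodes: 2:O, 4:W, 7:A, 9:T, 12:W, 13:A, 14:A, 15:A edges: (7,2,l); (7,15,r); (13,12,l); (13,14,r); (14,9,l); (14,12,r); (15,4,l); (15,4,r)
final:
nodes: 2:O, 4:W, 7:A, 9:T, 12:W, 13:A, 14:A, 15:A
edges: (7,2,l); (7,15,r); (13,12,l); (13,14,r); (14,9,l); (14,12,r); (15,4,l); (15,4,r)


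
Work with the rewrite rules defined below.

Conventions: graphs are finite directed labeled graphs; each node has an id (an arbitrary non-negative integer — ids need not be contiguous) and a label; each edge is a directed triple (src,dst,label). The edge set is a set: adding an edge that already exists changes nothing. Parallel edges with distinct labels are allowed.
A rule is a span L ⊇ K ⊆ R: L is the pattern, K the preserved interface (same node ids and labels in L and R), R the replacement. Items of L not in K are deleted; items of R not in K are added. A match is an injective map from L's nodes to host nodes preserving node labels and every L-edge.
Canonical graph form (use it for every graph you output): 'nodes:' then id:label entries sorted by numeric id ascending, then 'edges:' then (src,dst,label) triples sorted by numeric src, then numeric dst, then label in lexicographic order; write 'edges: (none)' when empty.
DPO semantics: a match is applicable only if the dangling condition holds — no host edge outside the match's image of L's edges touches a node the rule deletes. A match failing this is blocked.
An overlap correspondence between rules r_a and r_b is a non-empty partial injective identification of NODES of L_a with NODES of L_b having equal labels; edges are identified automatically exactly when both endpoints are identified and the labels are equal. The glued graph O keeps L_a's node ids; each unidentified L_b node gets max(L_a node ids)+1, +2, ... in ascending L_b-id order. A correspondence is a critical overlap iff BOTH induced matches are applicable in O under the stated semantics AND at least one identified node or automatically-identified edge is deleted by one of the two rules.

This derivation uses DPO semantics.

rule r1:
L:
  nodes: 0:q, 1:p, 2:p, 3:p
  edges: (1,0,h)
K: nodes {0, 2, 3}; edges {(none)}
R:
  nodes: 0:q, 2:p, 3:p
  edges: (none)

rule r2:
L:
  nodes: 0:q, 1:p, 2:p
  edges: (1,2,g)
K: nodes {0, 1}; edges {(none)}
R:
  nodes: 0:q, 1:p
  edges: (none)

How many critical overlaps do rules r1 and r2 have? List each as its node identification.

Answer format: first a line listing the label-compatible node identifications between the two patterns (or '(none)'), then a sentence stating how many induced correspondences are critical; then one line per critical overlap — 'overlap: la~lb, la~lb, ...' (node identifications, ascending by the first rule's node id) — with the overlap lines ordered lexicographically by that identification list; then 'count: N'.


label-compatible node identifications between L(r1) and L(r2): 0~0, 1~1, 1~2, 2~1, 2~2, 3~1, 3~2
8 of the induced correspondences are critical overlaps of r1 and r2.
overlap: 0~0, 2~1, 3~2
overlap: 0~0, 2~2
overlap: 0~0, 2~2, 3~1
overlap: 0~0, 3~2
overlap: 2~1, 3~2
overlap: 2~2
overlap: 2~2, 3~1
overlap: 3~2
count: 8


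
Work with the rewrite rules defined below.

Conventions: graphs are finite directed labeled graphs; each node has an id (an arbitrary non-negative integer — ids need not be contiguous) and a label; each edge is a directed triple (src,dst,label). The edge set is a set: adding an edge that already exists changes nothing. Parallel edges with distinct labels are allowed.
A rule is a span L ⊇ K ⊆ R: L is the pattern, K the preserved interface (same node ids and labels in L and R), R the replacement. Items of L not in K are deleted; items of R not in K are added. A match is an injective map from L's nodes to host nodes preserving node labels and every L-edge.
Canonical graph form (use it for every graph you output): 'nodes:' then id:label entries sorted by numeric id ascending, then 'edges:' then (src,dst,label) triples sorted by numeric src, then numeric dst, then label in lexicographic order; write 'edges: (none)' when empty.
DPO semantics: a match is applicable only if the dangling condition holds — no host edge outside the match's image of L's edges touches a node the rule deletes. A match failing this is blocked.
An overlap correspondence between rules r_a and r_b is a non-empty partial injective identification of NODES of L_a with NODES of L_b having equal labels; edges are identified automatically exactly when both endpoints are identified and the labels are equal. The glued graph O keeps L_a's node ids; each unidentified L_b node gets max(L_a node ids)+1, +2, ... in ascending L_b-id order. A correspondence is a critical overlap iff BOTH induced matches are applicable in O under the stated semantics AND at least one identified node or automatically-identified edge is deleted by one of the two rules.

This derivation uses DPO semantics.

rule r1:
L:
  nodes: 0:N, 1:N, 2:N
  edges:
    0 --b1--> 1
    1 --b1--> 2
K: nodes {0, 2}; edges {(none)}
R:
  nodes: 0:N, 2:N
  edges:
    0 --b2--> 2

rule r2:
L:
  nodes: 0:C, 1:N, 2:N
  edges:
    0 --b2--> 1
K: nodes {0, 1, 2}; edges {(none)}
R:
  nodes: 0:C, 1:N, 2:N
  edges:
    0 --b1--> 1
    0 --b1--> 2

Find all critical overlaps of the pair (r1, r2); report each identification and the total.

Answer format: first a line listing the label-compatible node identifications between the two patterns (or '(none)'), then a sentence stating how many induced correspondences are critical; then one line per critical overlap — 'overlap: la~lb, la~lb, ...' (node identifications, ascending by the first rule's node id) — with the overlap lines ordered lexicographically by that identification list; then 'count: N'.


label-compatible node identifications between L(r1) and L(r2): 0~1, 0~2, 1~1, 1~2, 2~1, 2~2
3 of the induced correspondences are critical overlaps of r1 and r2.
overlap: 0~1, 1~2
overlap: 1~2
overlap: 1~2, 2~1
count: 3
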